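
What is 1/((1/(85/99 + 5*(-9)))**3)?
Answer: -83453453000/970299 ≈ -86008.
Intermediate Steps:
1/((1/(85/99 + 5*(-9)))**3) = 1/((1/(85*(1/99) - 45))**3) = 1/((1/(85/99 - 45))**3) = 1/((1/(-4370/99))**3) = 1/((-99/4370)**3) = 1/(-970299/83453453000) = -83453453000/970299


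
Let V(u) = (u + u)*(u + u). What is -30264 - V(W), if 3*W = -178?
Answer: -399112/9 ≈ -44346.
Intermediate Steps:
W = -178/3 (W = (1/3)*(-178) = -178/3 ≈ -59.333)
V(u) = 4*u**2 (V(u) = (2*u)*(2*u) = 4*u**2)
-30264 - V(W) = -30264 - 4*(-178/3)**2 = -30264 - 4*31684/9 = -30264 - 1*126736/9 = -30264 - 126736/9 = -399112/9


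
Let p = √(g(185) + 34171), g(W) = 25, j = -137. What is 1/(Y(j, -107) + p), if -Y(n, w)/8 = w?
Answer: 214/174635 - √8549/349270 ≈ 0.00096069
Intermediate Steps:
Y(n, w) = -8*w
p = 2*√8549 (p = √(25 + 34171) = √34196 = 2*√8549 ≈ 184.92)
1/(Y(j, -107) + p) = 1/(-8*(-107) + 2*√8549) = 1/(856 + 2*√8549)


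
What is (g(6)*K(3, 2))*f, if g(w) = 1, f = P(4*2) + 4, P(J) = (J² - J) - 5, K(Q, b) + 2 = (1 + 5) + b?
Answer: 330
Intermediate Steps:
K(Q, b) = 4 + b (K(Q, b) = -2 + ((1 + 5) + b) = -2 + (6 + b) = 4 + b)
P(J) = -5 + J² - J
f = 55 (f = (-5 + (4*2)² - 4*2) + 4 = (-5 + 8² - 1*8) + 4 = (-5 + 64 - 8) + 4 = 51 + 4 = 55)
(g(6)*K(3, 2))*f = (1*(4 + 2))*55 = (1*6)*55 = 6*55 = 330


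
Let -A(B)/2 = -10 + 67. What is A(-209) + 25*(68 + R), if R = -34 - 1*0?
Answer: 736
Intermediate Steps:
R = -34 (R = -34 + 0 = -34)
A(B) = -114 (A(B) = -2*(-10 + 67) = -2*57 = -114)
A(-209) + 25*(68 + R) = -114 + 25*(68 - 34) = -114 + 25*34 = -114 + 850 = 736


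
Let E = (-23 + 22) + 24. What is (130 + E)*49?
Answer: 7497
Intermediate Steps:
E = 23 (E = -1 + 24 = 23)
(130 + E)*49 = (130 + 23)*49 = 153*49 = 7497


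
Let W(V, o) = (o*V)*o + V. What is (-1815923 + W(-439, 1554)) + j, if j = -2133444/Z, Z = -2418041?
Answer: -2567873665558482/2418041 ≈ -1.0620e+9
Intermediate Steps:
W(V, o) = V + V*o² (W(V, o) = (V*o)*o + V = V*o² + V = V + V*o²)
j = 2133444/2418041 (j = -2133444/(-2418041) = -2133444*(-1/2418041) = 2133444/2418041 ≈ 0.88230)
(-1815923 + W(-439, 1554)) + j = (-1815923 - 439*(1 + 1554²)) + 2133444/2418041 = (-1815923 - 439*(1 + 2414916)) + 2133444/2418041 = (-1815923 - 439*2414917) + 2133444/2418041 = (-1815923 - 1060148563) + 2133444/2418041 = -1061964486 + 2133444/2418041 = -2567873665558482/2418041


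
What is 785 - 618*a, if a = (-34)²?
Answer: -713623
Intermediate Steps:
a = 1156
785 - 618*a = 785 - 618*1156 = 785 - 714408 = -713623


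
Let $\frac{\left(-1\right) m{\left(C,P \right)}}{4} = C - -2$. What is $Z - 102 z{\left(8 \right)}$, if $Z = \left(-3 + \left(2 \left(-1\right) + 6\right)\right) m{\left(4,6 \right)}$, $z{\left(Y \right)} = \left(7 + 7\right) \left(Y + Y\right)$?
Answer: $-22872$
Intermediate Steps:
$m{\left(C,P \right)} = -8 - 4 C$ ($m{\left(C,P \right)} = - 4 \left(C - -2\right) = - 4 \left(C + 2\right) = - 4 \left(2 + C\right) = -8 - 4 C$)
$z{\left(Y \right)} = 28 Y$ ($z{\left(Y \right)} = 14 \cdot 2 Y = 28 Y$)
$Z = -24$ ($Z = \left(-3 + \left(2 \left(-1\right) + 6\right)\right) \left(-8 - 16\right) = \left(-3 + \left(-2 + 6\right)\right) \left(-8 - 16\right) = \left(-3 + 4\right) \left(-24\right) = 1 \left(-24\right) = -24$)
$Z - 102 z{\left(8 \right)} = -24 - 102 \cdot 28 \cdot 8 = -24 - 22848 = -22872$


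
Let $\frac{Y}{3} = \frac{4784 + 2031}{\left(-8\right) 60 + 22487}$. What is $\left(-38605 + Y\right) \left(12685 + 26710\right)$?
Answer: $- \frac{33468407927050}{22007} \approx -1.5208 \cdot 10^{9}$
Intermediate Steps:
$Y = \frac{20445}{22007}$ ($Y = 3 \frac{4784 + 2031}{\left(-8\right) 60 + 22487} = 3 \frac{6815}{-480 + 22487} = 3 \cdot \frac{6815}{22007} = \frac{20445}{22007} \approx 0.92902$)
$\left(-38605 + Y\right) \left(12685 + 26710\right) = \left(-38605 + \frac{20445}{22007}\right) \left(12685 + 26710\right) = \left(- \frac{849559790}{22007}\right) 39395 = - \frac{33468407927050}{22007}$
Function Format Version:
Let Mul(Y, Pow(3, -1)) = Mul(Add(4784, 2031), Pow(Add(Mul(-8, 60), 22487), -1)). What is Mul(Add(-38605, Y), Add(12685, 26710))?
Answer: Rational(-33468407927050, 22007) ≈ -1.5208e+9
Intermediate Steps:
Y = Rational(20445, 22007) (Y = Mul(3, Mul(Add(4784, 2031), Pow(Add(Mul(-8, 60), 22487), -1))) = Mul(3, Mul(6815, Pow(Add(-480, 22487), -1))) = Mul(3, Mul(6815, Pow(22007, -1))) = Mul(3, Mul(6815, Rational(1, 22007))) = Mul(3, Rational(6815, 22007)) = Rational(20445, 22007) ≈ 0.92902)
Mul(Add(-38605, Y), Add(12685, 26710)) = Mul(Add(-38605, Rational(20445, 22007)), Add(12685, 26710)) = Mul(Rational(-849559790, 22007), 39395) = Rational(-33468407927050, 22007)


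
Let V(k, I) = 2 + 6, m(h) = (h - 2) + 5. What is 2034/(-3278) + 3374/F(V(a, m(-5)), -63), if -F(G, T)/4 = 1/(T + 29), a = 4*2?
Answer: 47003864/1639 ≈ 28678.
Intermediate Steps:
m(h) = 3 + h (m(h) = (-2 + h) + 5 = 3 + h)
a = 8
V(k, I) = 8
F(G, T) = -4/(29 + T) (F(G, T) = -4/(T + 29) = -4/(29 + T))
2034/(-3278) + 3374/F(V(a, m(-5)), -63) = 2034/(-3278) + 3374/((-4/(29 - 63))) = 2034*(-1/3278) + 3374/((-4/(-34))) = -1017/1639 + 3374/((-4*(-1/34))) = -1017/1639 + 3374/(2/17) = -1017/1639 + 3374*(17/2) = -1017/1639 + 28679 = 47003864/1639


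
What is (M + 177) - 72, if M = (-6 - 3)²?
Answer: 186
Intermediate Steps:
M = 81 (M = (-9)² = 81)
(M + 177) - 72 = (81 + 177) - 72 = 258 - 72 = 186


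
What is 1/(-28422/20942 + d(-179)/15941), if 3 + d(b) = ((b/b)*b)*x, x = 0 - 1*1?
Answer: -166918211/224694655 ≈ -0.74287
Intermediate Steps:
x = -1 (x = 0 - 1 = -1)
d(b) = -3 - b (d(b) = -3 + ((b/b)*b)*(-1) = -3 + (1*b)*(-1) = -3 + b*(-1) = -3 - b)
1/(-28422/20942 + d(-179)/15941) = 1/(-28422/20942 + (-3 - 1*(-179))/15941) = 1/(-28422*1/20942 + (-3 + 179)*(1/15941)) = 1/(-14211/10471 + 176*(1/15941)) = 1/(-14211/10471 + 176/15941) = 1/(-224694655/166918211) = -166918211/224694655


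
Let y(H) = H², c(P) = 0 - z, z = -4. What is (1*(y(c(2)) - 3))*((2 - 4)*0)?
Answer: 0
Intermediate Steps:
c(P) = 4 (c(P) = 0 - 1*(-4) = 0 + 4 = 4)
(1*(y(c(2)) - 3))*((2 - 4)*0) = (1*(4² - 3))*((2 - 4)*0) = (1*(16 - 3))*(-2*0) = (1*13)*0 = 13*0 = 0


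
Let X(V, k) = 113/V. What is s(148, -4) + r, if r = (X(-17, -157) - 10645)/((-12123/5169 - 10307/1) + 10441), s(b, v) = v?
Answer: -327422582/3856297 ≈ -84.906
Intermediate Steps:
r = -311997394/3856297 (r = (113/(-17) - 10645)/((-12123/5169 - 10307/1) + 10441) = (113*(-1/17) - 10645)/((-12123*1/5169 - 10307*1) + 10441) = (-113/17 - 10645)/((-4041/1723 - 10307) + 10441) = -181078/(17*(-17763002/1723 + 10441)) = -181078/(17*226841/1723) = -181078/17*1723/226841 = -311997394/3856297 ≈ -80.906)
s(148, -4) + r = -4 - 311997394/3856297 = -327422582/3856297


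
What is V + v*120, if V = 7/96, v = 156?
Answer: 1797127/96 ≈ 18720.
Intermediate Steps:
V = 7/96 (V = 7*(1/96) = 7/96 ≈ 0.072917)
V + v*120 = 7/96 + 156*120 = 7/96 + 18720 = 1797127/96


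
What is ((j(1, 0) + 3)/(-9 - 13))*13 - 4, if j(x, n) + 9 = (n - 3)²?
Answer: -127/22 ≈ -5.7727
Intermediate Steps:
j(x, n) = -9 + (-3 + n)² (j(x, n) = -9 + (n - 3)² = -9 + (-3 + n)²)
((j(1, 0) + 3)/(-9 - 13))*13 - 4 = ((0*(-6 + 0) + 3)/(-9 - 13))*13 - 4 = ((0*(-6) + 3)/(-22))*13 - 4 = ((0 + 3)*(-1/22))*13 - 4 = (3*(-1/22))*13 - 4 = -3/22*13 - 4 = -39/22 - 4 = -127/22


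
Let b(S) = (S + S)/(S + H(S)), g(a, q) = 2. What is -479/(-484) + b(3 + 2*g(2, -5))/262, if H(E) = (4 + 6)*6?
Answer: 4207571/4248068 ≈ 0.99047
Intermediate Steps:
H(E) = 60 (H(E) = 10*6 = 60)
b(S) = 2*S/(60 + S) (b(S) = (S + S)/(S + 60) = (2*S)/(60 + S) = 2*S/(60 + S))
-479/(-484) + b(3 + 2*g(2, -5))/262 = -479/(-484) + (2*(3 + 2*2)/(60 + (3 + 2*2)))/262 = -479*(-1/484) + (2*(3 + 4)/(60 + (3 + 4)))*(1/262) = 479/484 + (2*7/(60 + 7))*(1/262) = 479/484 + (2*7/67)*(1/262) = 479/484 + (2*7*(1/67))*(1/262) = 479/484 + (14/67)*(1/262) = 479/484 + 7/8777 = 4207571/4248068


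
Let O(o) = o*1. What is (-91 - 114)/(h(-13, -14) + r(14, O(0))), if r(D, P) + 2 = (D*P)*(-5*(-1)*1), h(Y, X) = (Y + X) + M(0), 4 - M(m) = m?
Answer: 41/5 ≈ 8.2000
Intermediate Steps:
O(o) = o
M(m) = 4 - m
h(Y, X) = 4 + X + Y (h(Y, X) = (Y + X) + (4 - 1*0) = (X + Y) + (4 + 0) = (X + Y) + 4 = 4 + X + Y)
r(D, P) = -2 + 5*D*P (r(D, P) = -2 + (D*P)*(-5*(-1)*1) = -2 + (D*P)*(5*1) = -2 + (D*P)*5 = -2 + 5*D*P)
(-91 - 114)/(h(-13, -14) + r(14, O(0))) = (-91 - 114)/((4 - 14 - 13) + (-2 + 5*14*0)) = -205/(-23 + (-2 + 0)) = -205/(-23 - 2) = -205/(-25) = -205*(-1/25) = 41/5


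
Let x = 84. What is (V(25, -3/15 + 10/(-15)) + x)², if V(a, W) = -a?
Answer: 3481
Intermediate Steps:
(V(25, -3/15 + 10/(-15)) + x)² = (-1*25 + 84)² = (-25 + 84)² = 59² = 3481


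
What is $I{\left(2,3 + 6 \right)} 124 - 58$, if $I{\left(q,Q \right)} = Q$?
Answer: $1058$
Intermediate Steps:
$I{\left(2,3 + 6 \right)} 124 - 58 = \left(3 + 6\right) 124 - 58 = 9 \cdot 124 - 58 = 1116 - 58 = 1058$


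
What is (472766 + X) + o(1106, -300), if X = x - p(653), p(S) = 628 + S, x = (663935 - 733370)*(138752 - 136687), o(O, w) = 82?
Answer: -142911708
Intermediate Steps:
x = -143383275 (x = -69435*2065 = -143383275)
X = -143384556 (X = -143383275 - (628 + 653) = -143383275 - 1*1281 = -143383275 - 1281 = -143384556)
(472766 + X) + o(1106, -300) = (472766 - 143384556) + 82 = -142911790 + 82 = -142911708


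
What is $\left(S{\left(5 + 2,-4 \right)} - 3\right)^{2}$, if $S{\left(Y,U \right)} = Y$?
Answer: $16$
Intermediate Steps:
$\left(S{\left(5 + 2,-4 \right)} - 3\right)^{2} = \left(\left(5 + 2\right) - 3\right)^{2} = \left(7 - 3\right)^{2} = 4^{2} = 16$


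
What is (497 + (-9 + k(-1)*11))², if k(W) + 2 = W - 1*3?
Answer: 178084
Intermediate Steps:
k(W) = -5 + W (k(W) = -2 + (W - 1*3) = -2 + (W - 3) = -2 + (-3 + W) = -5 + W)
(497 + (-9 + k(-1)*11))² = (497 + (-9 + (-5 - 1)*11))² = (497 + (-9 - 6*11))² = (497 + (-9 - 66))² = (497 - 75)² = 422² = 178084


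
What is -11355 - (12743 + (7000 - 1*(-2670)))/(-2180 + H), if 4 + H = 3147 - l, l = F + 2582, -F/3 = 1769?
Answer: -41899653/3688 ≈ -11361.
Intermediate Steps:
F = -5307 (F = -3*1769 = -5307)
l = -2725 (l = -5307 + 2582 = -2725)
H = 5868 (H = -4 + (3147 - 1*(-2725)) = -4 + (3147 + 2725) = -4 + 5872 = 5868)
-11355 - (12743 + (7000 - 1*(-2670)))/(-2180 + H) = -11355 - (12743 + (7000 - 1*(-2670)))/(-2180 + 5868) = -11355 - (12743 + (7000 + 2670))/3688 = -11355 - (12743 + 9670)/3688 = -11355 - 22413/3688 = -41899653/3688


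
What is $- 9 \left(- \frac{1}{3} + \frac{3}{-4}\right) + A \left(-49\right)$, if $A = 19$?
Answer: $- \frac{3685}{4} \approx -921.25$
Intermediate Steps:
$- 9 \left(- \frac{1}{3} + \frac{3}{-4}\right) + A \left(-49\right) = - 9 \left(- \frac{1}{3} + \frac{3}{-4}\right) + 19 \left(-49\right) = - 9 \left(\left(-1\right) \frac{1}{3} + 3 \left(- \frac{1}{4}\right)\right) - 931 = - 9 \left(- \frac{1}{3} - \frac{3}{4}\right) - 931 = \left(-9\right) \left(- \frac{13}{12}\right) - 931 = \frac{39}{4} - 931 = - \frac{3685}{4}$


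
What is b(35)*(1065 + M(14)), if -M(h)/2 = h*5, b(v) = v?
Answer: 32375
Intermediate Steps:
M(h) = -10*h (M(h) = -2*h*5 = -10*h)
b(35)*(1065 + M(14)) = 35*(1065 - 10*14) = 35*(1065 - 140) = 35*925 = 32375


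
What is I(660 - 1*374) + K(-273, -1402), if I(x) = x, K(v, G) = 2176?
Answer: 2462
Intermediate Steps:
I(660 - 1*374) + K(-273, -1402) = (660 - 1*374) + 2176 = (660 - 374) + 2176 = 286 + 2176 = 2462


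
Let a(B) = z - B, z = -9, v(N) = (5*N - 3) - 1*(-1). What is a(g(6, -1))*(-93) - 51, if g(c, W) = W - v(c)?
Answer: -1911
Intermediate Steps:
v(N) = -2 + 5*N (v(N) = (-3 + 5*N) + 1 = -2 + 5*N)
g(c, W) = 2 + W - 5*c (g(c, W) = W - (-2 + 5*c) = W + (2 - 5*c) = 2 + W - 5*c)
a(B) = -9 - B
a(g(6, -1))*(-93) - 51 = (-9 - (2 - 1 - 5*6))*(-93) - 51 = (-9 - (2 - 1 - 30))*(-93) - 51 = (-9 - 1*(-29))*(-93) - 51 = (-9 + 29)*(-93) - 51 = 20*(-93) - 51 = -1860 - 51 = -1911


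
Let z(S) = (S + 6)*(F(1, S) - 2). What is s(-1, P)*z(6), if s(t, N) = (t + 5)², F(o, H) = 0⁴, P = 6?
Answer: -384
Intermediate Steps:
F(o, H) = 0
s(t, N) = (5 + t)²
z(S) = -12 - 2*S (z(S) = (S + 6)*(0 - 2) = (6 + S)*(-2) = -12 - 2*S)
s(-1, P)*z(6) = (5 - 1)²*(-12 - 2*6) = 4²*(-12 - 12) = 16*(-24) = -384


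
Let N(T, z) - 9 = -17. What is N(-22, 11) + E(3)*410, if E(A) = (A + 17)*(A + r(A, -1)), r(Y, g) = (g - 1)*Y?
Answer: -24608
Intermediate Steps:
N(T, z) = -8 (N(T, z) = 9 - 17 = -8)
r(Y, g) = Y*(-1 + g) (r(Y, g) = (-1 + g)*Y = Y*(-1 + g))
E(A) = -A*(17 + A) (E(A) = (A + 17)*(A + A*(-1 - 1)) = (17 + A)*(A + A*(-2)) = (17 + A)*(A - 2*A) = (17 + A)*(-A) = -A*(17 + A))
N(-22, 11) + E(3)*410 = -8 + (3*(-17 - 1*3))*410 = -8 + (3*(-17 - 3))*410 = -8 + (3*(-20))*410 = -8 - 60*410 = -8 - 24600 = -24608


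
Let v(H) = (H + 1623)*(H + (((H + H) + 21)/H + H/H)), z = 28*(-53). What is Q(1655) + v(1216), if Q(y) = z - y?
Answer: 4204503651/1216 ≈ 3.4577e+6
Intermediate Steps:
z = -1484
Q(y) = -1484 - y
v(H) = (1623 + H)*(1 + H + (21 + 2*H)/H) (v(H) = (1623 + H)*(H + ((2*H + 21)/H + 1)) = (1623 + H)*(H + ((21 + 2*H)/H + 1)) = (1623 + H)*(H + (1 + (21 + 2*H)/H)) = (1623 + H)*(1 + H + (21 + 2*H)/H))
Q(1655) + v(1216) = (-1484 - 1*1655) + (4890 + 1216² + 1626*1216 + 34083/1216) = (-1484 - 1655) + (4890 + 1478656 + 1977216 + 34083*(1/1216)) = -3139 + (4890 + 1478656 + 1977216 + 34083/1216) = -3139 + 4208320675/1216 = 4204503651/1216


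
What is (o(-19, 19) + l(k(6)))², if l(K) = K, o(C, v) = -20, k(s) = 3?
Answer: 289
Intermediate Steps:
(o(-19, 19) + l(k(6)))² = (-20 + 3)² = (-17)² = 289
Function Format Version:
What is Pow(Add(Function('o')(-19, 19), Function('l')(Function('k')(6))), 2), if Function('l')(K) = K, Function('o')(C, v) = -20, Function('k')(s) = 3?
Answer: 289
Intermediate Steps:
Pow(Add(Function('o')(-19, 19), Function('l')(Function('k')(6))), 2) = Pow(Add(-20, 3), 2) = Pow(-17, 2) = 289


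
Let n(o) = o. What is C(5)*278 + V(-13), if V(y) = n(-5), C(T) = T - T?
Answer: -5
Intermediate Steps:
C(T) = 0
V(y) = -5
C(5)*278 + V(-13) = 0*278 - 5 = 0 - 5 = -5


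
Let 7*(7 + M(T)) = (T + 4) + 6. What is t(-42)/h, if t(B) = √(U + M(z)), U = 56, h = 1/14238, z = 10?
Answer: 22374*√21 ≈ 1.0253e+5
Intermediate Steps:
h = 1/14238 ≈ 7.0235e-5
M(T) = -39/7 + T/7 (M(T) = -7 + ((T + 4) + 6)/7 = -7 + ((4 + T) + 6)/7 = -7 + (10 + T)/7 = -7 + (10/7 + T/7) = -39/7 + T/7)
t(B) = 11*√21/7 (t(B) = √(56 + (-39/7 + (⅐)*10)) = √(56 + (-39/7 + 10/7)) = √(56 - 29/7) = √(363/7) = 11*√21/7)
t(-42)/h = (11*√21/7)/(1/14238) = (11*√21/7)*14238 = 22374*√21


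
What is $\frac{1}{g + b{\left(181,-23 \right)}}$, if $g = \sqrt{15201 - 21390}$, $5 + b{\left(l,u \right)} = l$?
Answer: $\frac{176}{37165} - \frac{i \sqrt{6189}}{37165} \approx 0.0047356 - 0.0021168 i$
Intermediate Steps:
$b{\left(l,u \right)} = -5 + l$
$g = i \sqrt{6189}$ ($g = \sqrt{15201 - 21390} = \sqrt{-6189} = i \sqrt{6189} \approx 78.67 i$)
$\frac{1}{g + b{\left(181,-23 \right)}} = \frac{1}{i \sqrt{6189} + \left(-5 + 181\right)} = \frac{1}{i \sqrt{6189} + 176} = \frac{1}{176 + i \sqrt{6189}}$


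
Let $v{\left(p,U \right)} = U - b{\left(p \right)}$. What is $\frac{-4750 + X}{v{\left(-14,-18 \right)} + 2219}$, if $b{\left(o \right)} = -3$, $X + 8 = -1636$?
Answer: $- \frac{3197}{1102} \approx -2.9011$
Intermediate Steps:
$X = -1644$ ($X = -8 - 1636 = -1644$)
$v{\left(p,U \right)} = 3 + U$ ($v{\left(p,U \right)} = U - -3 = U + 3 = 3 + U$)
$\frac{-4750 + X}{v{\left(-14,-18 \right)} + 2219} = \frac{-4750 - 1644}{\left(3 - 18\right) + 2219} = - \frac{6394}{-15 + 2219} = - \frac{6394}{2204} = \left(-6394\right) \frac{1}{2204} = - \frac{3197}{1102}$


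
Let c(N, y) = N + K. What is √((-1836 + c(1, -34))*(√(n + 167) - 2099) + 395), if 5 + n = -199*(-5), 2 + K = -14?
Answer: √(3885644 - 1851*√1157) ≈ 1955.2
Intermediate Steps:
K = -16 (K = -2 - 14 = -16)
n = 990 (n = -5 - 199*(-5) = -5 + 995 = 990)
c(N, y) = -16 + N (c(N, y) = N - 16 = -16 + N)
√((-1836 + c(1, -34))*(√(n + 167) - 2099) + 395) = √((-1836 + (-16 + 1))*(√(990 + 167) - 2099) + 395) = √((-1836 - 15)*(√1157 - 2099) + 395) = √(-1851*(-2099 + √1157) + 395) = √((3885249 - 1851*√1157) + 395) = √(3885644 - 1851*√1157)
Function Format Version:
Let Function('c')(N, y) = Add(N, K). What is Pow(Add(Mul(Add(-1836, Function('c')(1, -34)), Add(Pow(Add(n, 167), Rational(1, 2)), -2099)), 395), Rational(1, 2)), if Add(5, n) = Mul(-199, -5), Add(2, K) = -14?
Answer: Pow(Add(3885644, Mul(-1851, Pow(1157, Rational(1, 2)))), Rational(1, 2)) ≈ 1955.2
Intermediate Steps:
K = -16 (K = Add(-2, -14) = -16)
n = 990 (n = Add(-5, Mul(-199, -5)) = Add(-5, 995) = 990)
Function('c')(N, y) = Add(-16, N) (Function('c')(N, y) = Add(N, -16) = Add(-16, N))
Pow(Add(Mul(Add(-1836, Function('c')(1, -34)), Add(Pow(Add(n, 167), Rational(1, 2)), -2099)), 395), Rational(1, 2)) = Pow(Add(Mul(Add(-1836, Add(-16, 1)), Add(Pow(Add(990, 167), Rational(1, 2)), -2099)), 395), Rational(1, 2)) = Pow(Add(Mul(Add(-1836, -15), Add(Pow(1157, Rational(1, 2)), -2099)), 395), Rational(1, 2)) = Pow(Add(Mul(-1851, Add(-2099, Pow(1157, Rational(1, 2)))), 395), Rational(1, 2)) = Pow(Add(Add(3885249, Mul(-1851, Pow(1157, Rational(1, 2)))), 395), Rational(1, 2)) = Pow(Add(3885644, Mul(-1851, Pow(1157, Rational(1, 2)))), Rational(1, 2))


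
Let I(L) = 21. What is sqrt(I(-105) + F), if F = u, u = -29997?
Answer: 2*I*sqrt(7494) ≈ 173.14*I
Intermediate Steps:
F = -29997
sqrt(I(-105) + F) = sqrt(21 - 29997) = sqrt(-29976) = 2*I*sqrt(7494)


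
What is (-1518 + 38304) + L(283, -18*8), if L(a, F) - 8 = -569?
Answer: 36225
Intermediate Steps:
L(a, F) = -561 (L(a, F) = 8 - 569 = -561)
(-1518 + 38304) + L(283, -18*8) = (-1518 + 38304) - 561 = 36786 - 561 = 36225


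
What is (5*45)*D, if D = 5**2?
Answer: 5625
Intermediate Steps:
D = 25
(5*45)*D = (5*45)*25 = 225*25 = 5625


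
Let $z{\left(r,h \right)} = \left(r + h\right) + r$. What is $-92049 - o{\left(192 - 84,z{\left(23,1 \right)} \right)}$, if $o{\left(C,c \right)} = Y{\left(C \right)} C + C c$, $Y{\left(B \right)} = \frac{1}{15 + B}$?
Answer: $- \frac{3982161}{41} \approx -97126.0$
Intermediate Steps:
$z{\left(r,h \right)} = h + 2 r$ ($z{\left(r,h \right)} = \left(h + r\right) + r = h + 2 r$)
$o{\left(C,c \right)} = C c + \frac{C}{15 + C}$ ($o{\left(C,c \right)} = \frac{C}{15 + C} + C c = C c + \frac{C}{15 + C}$)
$-92049 - o{\left(192 - 84,z{\left(23,1 \right)} \right)} = -92049 - \frac{\left(192 - 84\right) \left(1 + \left(1 + 2 \cdot 23\right) \left(15 + \left(192 - 84\right)\right)\right)}{15 + \left(192 - 84\right)} = -92049 - \frac{108 \left(1 + \left(1 + 46\right) \left(15 + 108\right)\right)}{15 + 108} = -92049 - \frac{108 \left(1 + 47 \cdot 123\right)}{123} = -92049 - 108 \cdot \frac{1}{123} \left(1 + 5781\right) = -92049 - 108 \cdot \frac{1}{123} \cdot 5782 = -92049 - \frac{208152}{41} = - \frac{3982161}{41}$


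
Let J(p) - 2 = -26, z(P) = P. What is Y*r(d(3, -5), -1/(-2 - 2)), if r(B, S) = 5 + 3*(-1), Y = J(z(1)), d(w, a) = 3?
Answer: -48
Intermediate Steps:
J(p) = -24 (J(p) = 2 - 26 = -24)
Y = -24
r(B, S) = 2 (r(B, S) = 5 - 3 = 2)
Y*r(d(3, -5), -1/(-2 - 2)) = -24*2 = -48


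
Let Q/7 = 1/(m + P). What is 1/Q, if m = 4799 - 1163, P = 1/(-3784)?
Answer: 13758623/26488 ≈ 519.43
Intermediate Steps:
P = -1/3784 ≈ -0.00026427
m = 3636
Q = 26488/13758623 (Q = 7/(3636 - 1/3784) = 7/(13758623/3784) = 7*(3784/13758623) = 26488/13758623 ≈ 0.0019252)
1/Q = 1/(26488/13758623) = 13758623/26488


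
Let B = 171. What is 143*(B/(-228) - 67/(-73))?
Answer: 7007/292 ≈ 23.997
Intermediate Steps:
143*(B/(-228) - 67/(-73)) = 143*(171/(-228) - 67/(-73)) = 143*(171*(-1/228) - 67*(-1/73)) = 143*(-3/4 + 67/73) = 143*(49/292) = 7007/292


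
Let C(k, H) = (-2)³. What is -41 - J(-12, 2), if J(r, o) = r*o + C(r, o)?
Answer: -9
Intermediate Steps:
C(k, H) = -8
J(r, o) = -8 + o*r (J(r, o) = r*o - 8 = o*r - 8 = -8 + o*r)
-41 - J(-12, 2) = -41 - (-8 + 2*(-12)) = -41 - (-8 - 24) = -41 - 1*(-32) = -41 + 32 = -9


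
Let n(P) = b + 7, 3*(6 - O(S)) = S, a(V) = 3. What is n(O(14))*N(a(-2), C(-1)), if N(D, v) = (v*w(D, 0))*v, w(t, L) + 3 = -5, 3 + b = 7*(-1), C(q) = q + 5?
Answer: 384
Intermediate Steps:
C(q) = 5 + q
b = -10 (b = -3 + 7*(-1) = -3 - 7 = -10)
O(S) = 6 - S/3
w(t, L) = -8 (w(t, L) = -3 - 5 = -8)
N(D, v) = -8*v**2 (N(D, v) = (v*(-8))*v = (-8*v)*v = -8*v**2)
n(P) = -3 (n(P) = -10 + 7 = -3)
n(O(14))*N(a(-2), C(-1)) = -(-24)*(5 - 1)**2 = -(-24)*4**2 = -(-24)*16 = -3*(-128) = 384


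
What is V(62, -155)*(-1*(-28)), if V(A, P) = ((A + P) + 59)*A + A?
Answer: -57288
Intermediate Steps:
V(A, P) = A + A*(59 + A + P) (V(A, P) = (59 + A + P)*A + A = A*(59 + A + P) + A = A + A*(59 + A + P))
V(62, -155)*(-1*(-28)) = (62*(60 + 62 - 155))*(-1*(-28)) = (62*(-33))*28 = -2046*28 = -57288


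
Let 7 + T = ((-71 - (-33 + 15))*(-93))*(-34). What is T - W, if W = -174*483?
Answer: -83551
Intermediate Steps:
T = -167593 (T = -7 + ((-71 - (-33 + 15))*(-93))*(-34) = -7 + ((-71 - 1*(-18))*(-93))*(-34) = -7 + ((-71 + 18)*(-93))*(-34) = -7 - 53*(-93)*(-34) = -7 + 4929*(-34) = -7 - 167586 = -167593)
W = -84042
T - W = -167593 - 1*(-84042) = -167593 + 84042 = -83551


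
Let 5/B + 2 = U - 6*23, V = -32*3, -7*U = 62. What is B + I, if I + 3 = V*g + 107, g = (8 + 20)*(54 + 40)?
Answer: -263175891/1042 ≈ -2.5257e+5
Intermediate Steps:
U = -62/7 (U = -⅐*62 = -62/7 ≈ -8.8571)
V = -96
B = -35/1042 (B = 5/(-2 + (-62/7 - 6*23)) = 5/(-2 + (-62/7 - 138)) = 5/(-2 - 1028/7) = 5/(-1042/7) = 5*(-7/1042) = -35/1042 ≈ -0.033589)
g = 2632 (g = 28*94 = 2632)
I = -252568 (I = -3 + (-96*2632 + 107) = -3 + (-252672 + 107) = -3 - 252565 = -252568)
B + I = -35/1042 - 252568 = -263175891/1042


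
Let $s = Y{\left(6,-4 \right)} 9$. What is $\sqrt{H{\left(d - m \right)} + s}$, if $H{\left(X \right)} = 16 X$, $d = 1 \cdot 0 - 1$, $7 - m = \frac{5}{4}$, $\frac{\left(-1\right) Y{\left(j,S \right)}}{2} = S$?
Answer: $6 i \approx 6.0 i$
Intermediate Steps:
$Y{\left(j,S \right)} = - 2 S$
$m = \frac{23}{4}$ ($m = 7 - \frac{5}{4} = \frac{23}{4} \approx 5.75$)
$d = -1$ ($d = 0 - 1 = -1$)
$s = 72$ ($s = \left(-2\right) \left(-4\right) 9 = 8 \cdot 9 = 72$)
$\sqrt{H{\left(d - m \right)} + s} = \sqrt{16 \left(-1 - \frac{23}{4}\right) + 72} = \sqrt{16 \left(- \frac{27}{4}\right) + 72} = \sqrt{-108 + 72} = \sqrt{-36} = 6 i$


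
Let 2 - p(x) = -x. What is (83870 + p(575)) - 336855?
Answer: -252408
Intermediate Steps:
p(x) = 2 + x (p(x) = 2 - (-1)*x = 2 + x)
(83870 + p(575)) - 336855 = (83870 + (2 + 575)) - 336855 = (83870 + 577) - 336855 = 84447 - 336855 = -252408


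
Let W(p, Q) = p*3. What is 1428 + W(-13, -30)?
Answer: 1389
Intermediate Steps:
W(p, Q) = 3*p
1428 + W(-13, -30) = 1428 + 3*(-13) = 1428 - 39 = 1389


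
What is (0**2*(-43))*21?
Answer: 0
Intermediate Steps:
(0**2*(-43))*21 = (0*(-43))*21 = 0*21 = 0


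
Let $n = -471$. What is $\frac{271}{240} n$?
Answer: $- \frac{42547}{80} \approx -531.84$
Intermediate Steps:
$\frac{271}{240} n = \frac{271}{240} \left(-471\right) = - \frac{42547}{80}$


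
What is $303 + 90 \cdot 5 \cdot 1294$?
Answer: $582603$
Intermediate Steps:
$303 + 90 \cdot 5 \cdot 1294 = 303 + 450 \cdot 1294 = 303 + 582300 = 582603$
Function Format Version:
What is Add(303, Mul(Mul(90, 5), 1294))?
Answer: 582603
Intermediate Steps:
Add(303, Mul(Mul(90, 5), 1294)) = Add(303, Mul(450, 1294)) = Add(303, 582300) = 582603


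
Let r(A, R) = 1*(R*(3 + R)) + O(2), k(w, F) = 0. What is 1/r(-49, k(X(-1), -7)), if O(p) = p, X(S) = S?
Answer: ½ ≈ 0.50000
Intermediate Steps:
r(A, R) = 2 + R*(3 + R) (r(A, R) = 1*(R*(3 + R)) + 2 = R*(3 + R) + 2 = 2 + R*(3 + R))
1/r(-49, k(X(-1), -7)) = 1/(2 + 0² + 3*0) = 1/(2 + 0 + 0) = 1/2 = ½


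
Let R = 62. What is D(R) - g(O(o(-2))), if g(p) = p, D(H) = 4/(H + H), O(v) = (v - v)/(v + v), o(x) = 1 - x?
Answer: 1/31 ≈ 0.032258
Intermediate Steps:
O(v) = 0 (O(v) = 0/((2*v)) = 0*(1/(2*v)) = 0)
D(H) = 2/H (D(H) = 4/((2*H)) = 4*(1/(2*H)) = 2/H)
D(R) - g(O(o(-2))) = 2/62 - 1*0 = 2*(1/62) + 0 = 1/31 + 0 = 1/31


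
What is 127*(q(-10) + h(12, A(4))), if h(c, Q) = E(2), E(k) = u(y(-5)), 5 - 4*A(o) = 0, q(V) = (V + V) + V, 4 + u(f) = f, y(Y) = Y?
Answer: -4953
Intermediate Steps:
u(f) = -4 + f
q(V) = 3*V (q(V) = 2*V + V = 3*V)
A(o) = 5/4 (A(o) = 5/4 - ¼*0 = 5/4 + 0 = 5/4)
E(k) = -9 (E(k) = -4 - 5 = -9)
h(c, Q) = -9
127*(q(-10) + h(12, A(4))) = 127*(3*(-10) - 9) = 127*(-30 - 9) = 127*(-39) = -4953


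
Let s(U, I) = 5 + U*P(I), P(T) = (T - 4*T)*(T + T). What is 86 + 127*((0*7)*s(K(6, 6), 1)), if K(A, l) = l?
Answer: 86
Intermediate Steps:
P(T) = -6*T² (P(T) = (-3*T)*(2*T) = -6*T²)
s(U, I) = 5 - 6*U*I² (s(U, I) = 5 + U*(-6*I²) = 5 - 6*U*I²)
86 + 127*((0*7)*s(K(6, 6), 1)) = 86 + 127*((0*7)*(5 - 6*6*1²)) = 86 + 127*(0*(5 - 6*6*1)) = 86 + 127*(0*(5 - 36)) = 86 + 127*(0*(-31)) = 86 + 127*0 = 86 + 0 = 86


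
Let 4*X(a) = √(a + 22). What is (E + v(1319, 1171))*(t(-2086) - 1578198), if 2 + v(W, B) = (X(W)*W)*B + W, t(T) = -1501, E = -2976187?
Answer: 4699399164130 - 7319767532253*√149/4 ≈ -1.7638e+13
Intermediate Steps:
X(a) = √(22 + a)/4 (X(a) = √(a + 22)/4 = √(22 + a)/4)
v(W, B) = -2 + W + B*W*√(22 + W)/4 (v(W, B) = -2 + (((√(22 + W)/4)*W)*B + W) = -2 + ((W*√(22 + W)/4)*B + W) = -2 + (B*W*√(22 + W)/4 + W) = -2 + (W + B*W*√(22 + W)/4) = -2 + W + B*W*√(22 + W)/4)
(E + v(1319, 1171))*(t(-2086) - 1578198) = (-2976187 + (-2 + 1319 + (¼)*1171*1319*√(22 + 1319)))*(-1501 - 1578198) = (-2976187 + (-2 + 1319 + (¼)*1171*1319*√1341))*(-1579699) = (-2976187 + (-2 + 1319 + (¼)*1171*1319*(3*√149)))*(-1579699) = (-2976187 + (-2 + 1319 + 4633647*√149/4))*(-1579699) = (-2976187 + (1317 + 4633647*√149/4))*(-1579699) = (-2974870 + 4633647*√149/4)*(-1579699) = 4699399164130 - 7319767532253*√149/4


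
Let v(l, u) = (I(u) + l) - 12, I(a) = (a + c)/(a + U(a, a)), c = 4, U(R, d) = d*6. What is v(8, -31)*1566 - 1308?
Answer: -1600842/217 ≈ -7377.1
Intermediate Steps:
U(R, d) = 6*d
I(a) = (4 + a)/(7*a) (I(a) = (a + 4)/(a + 6*a) = (4 + a)/((7*a)) = (4 + a)*(1/(7*a)) = (4 + a)/(7*a))
v(l, u) = -12 + l + (4 + u)/(7*u) (v(l, u) = ((4 + u)/(7*u) + l) - 12 = (l + (4 + u)/(7*u)) - 12 = -12 + l + (4 + u)/(7*u))
v(8, -31)*1566 - 1308 = (-83/7 + 8 + (4/7)/(-31))*1566 - 1308 = (-83/7 + 8 + (4/7)*(-1/31))*1566 - 1308 = (-83/7 + 8 - 4/217)*1566 - 1308 = -841/217*1566 - 1308 = -1317006/217 - 1308 = -1600842/217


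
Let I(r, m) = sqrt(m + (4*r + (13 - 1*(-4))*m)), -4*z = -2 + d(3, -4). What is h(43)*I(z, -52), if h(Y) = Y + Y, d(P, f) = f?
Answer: 86*I*sqrt(930) ≈ 2622.6*I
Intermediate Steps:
h(Y) = 2*Y
z = 3/2 (z = -(-2 - 4)/4 = -1/4*(-6) = 3/2 ≈ 1.5000)
I(r, m) = sqrt(4*r + 18*m) (I(r, m) = sqrt(m + (4*r + (13 + 4)*m)) = sqrt(m + (4*r + 17*m)) = sqrt(4*r + 18*m))
h(43)*I(z, -52) = (2*43)*sqrt(4*(3/2) + 18*(-52)) = 86*sqrt(6 - 936) = 86*sqrt(-930) = 86*(I*sqrt(930)) = 86*I*sqrt(930)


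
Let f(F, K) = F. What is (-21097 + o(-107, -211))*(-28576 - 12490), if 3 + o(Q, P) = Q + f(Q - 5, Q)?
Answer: 875486054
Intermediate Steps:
o(Q, P) = -8 + 2*Q (o(Q, P) = -3 + (Q + (Q - 5)) = -3 + (Q + (-5 + Q)) = -3 + (-5 + 2*Q) = -8 + 2*Q)
(-21097 + o(-107, -211))*(-28576 - 12490) = (-21097 + (-8 + 2*(-107)))*(-28576 - 12490) = (-21097 + (-8 - 214))*(-41066) = (-21097 - 222)*(-41066) = -21319*(-41066) = 875486054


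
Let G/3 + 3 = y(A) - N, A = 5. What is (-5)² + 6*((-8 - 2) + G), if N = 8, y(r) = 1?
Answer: -215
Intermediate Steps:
G = -30 (G = -9 + 3*(1 - 1*8) = -9 + 3*(1 - 8) = -9 + 3*(-7) = -9 - 21 = -30)
(-5)² + 6*((-8 - 2) + G) = (-5)² + 6*((-8 - 2) - 30) = 25 + 6*(-10 - 30) = 25 + 6*(-40) = 25 - 240 = -215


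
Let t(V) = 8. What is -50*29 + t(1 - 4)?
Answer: -1442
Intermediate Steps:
-50*29 + t(1 - 4) = -50*29 + 8 = -1450 + 8 = -1442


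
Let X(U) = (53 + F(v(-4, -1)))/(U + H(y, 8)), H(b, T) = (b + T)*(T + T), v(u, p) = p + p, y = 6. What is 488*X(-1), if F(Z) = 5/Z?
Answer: 24644/223 ≈ 110.51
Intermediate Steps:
v(u, p) = 2*p
H(b, T) = 2*T*(T + b) (H(b, T) = (T + b)*(2*T) = 2*T*(T + b))
X(U) = 101/(2*(224 + U)) (X(U) = (53 + 5/((2*(-1))))/(U + 2*8*(8 + 6)) = (53 + 5/(-2))/(U + 2*8*14) = (53 + 5*(-½))/(U + 224) = (53 - 5/2)/(224 + U) = 101/(2*(224 + U)))
488*X(-1) = 488*(101/(2*(224 - 1))) = 488*((101/2)/223) = 488*((101/2)*(1/223)) = 488*(101/446) = 24644/223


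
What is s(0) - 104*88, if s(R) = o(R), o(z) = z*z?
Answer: -9152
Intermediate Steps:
o(z) = z²
s(R) = R²
s(0) - 104*88 = 0² - 104*88 = 0 - 9152 = -9152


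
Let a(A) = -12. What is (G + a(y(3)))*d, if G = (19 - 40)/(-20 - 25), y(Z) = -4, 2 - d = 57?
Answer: 1903/3 ≈ 634.33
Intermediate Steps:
d = -55 (d = 2 - 1*57 = 2 - 57 = -55)
G = 7/15 (G = -21/(-45) = -21*(-1/45) = 7/15 ≈ 0.46667)
(G + a(y(3)))*d = (7/15 - 12)*(-55) = -173/15*(-55) = 1903/3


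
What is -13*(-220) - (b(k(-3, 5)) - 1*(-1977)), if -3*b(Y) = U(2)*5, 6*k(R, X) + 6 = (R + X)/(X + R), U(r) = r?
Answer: 2659/3 ≈ 886.33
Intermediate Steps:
k(R, X) = -5/6 (k(R, X) = -1 + ((R + X)/(X + R))/6 = -1 + ((R + X)/(R + X))/6 = -1 + (1/6)*1 = -1 + 1/6 = -5/6)
b(Y) = -10/3 (b(Y) = -2*5/3 = -1/3*10 = -10/3)
-13*(-220) - (b(k(-3, 5)) - 1*(-1977)) = -13*(-220) - (-10/3 - 1*(-1977)) = 2860 - (-10/3 + 1977) = 2860 - 1*5921/3 = 2860 - 5921/3 = 2659/3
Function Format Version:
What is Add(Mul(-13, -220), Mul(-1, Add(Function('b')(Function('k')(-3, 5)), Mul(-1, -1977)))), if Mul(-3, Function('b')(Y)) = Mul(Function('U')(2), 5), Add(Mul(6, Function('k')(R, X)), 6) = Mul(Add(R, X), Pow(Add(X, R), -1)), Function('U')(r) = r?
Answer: Rational(2659, 3) ≈ 886.33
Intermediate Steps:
Function('k')(R, X) = Rational(-5, 6) (Function('k')(R, X) = Add(-1, Mul(Rational(1, 6), Mul(Add(R, X), Pow(Add(X, R), -1)))) = Add(-1, Mul(Rational(1, 6), Mul(Add(R, X), Pow(Add(R, X), -1)))) = Add(-1, Mul(Rational(1, 6), 1)) = Add(-1, Rational(1, 6)) = Rational(-5, 6))
Function('b')(Y) = Rational(-10, 3) (Function('b')(Y) = Mul(Rational(-1, 3), Mul(2, 5)) = Mul(Rational(-1, 3), 10) = Rational(-10, 3))
Add(Mul(-13, -220), Mul(-1, Add(Function('b')(Function('k')(-3, 5)), Mul(-1, -1977)))) = Add(Mul(-13, -220), Mul(-1, Add(Rational(-10, 3), Mul(-1, -1977)))) = Add(2860, Mul(-1, Add(Rational(-10, 3), 1977))) = Add(2860, Mul(-1, Rational(5921, 3))) = Add(2860, Rational(-5921, 3)) = Rational(2659, 3)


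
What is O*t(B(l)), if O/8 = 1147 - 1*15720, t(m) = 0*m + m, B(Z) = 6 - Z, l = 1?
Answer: -582920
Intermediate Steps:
t(m) = m (t(m) = 0 + m = m)
O = -116584 (O = 8*(1147 - 1*15720) = 8*(1147 - 15720) = 8*(-14573) = -116584)
O*t(B(l)) = -116584*(6 - 1*1) = -116584*(6 - 1) = -116584*5 = -582920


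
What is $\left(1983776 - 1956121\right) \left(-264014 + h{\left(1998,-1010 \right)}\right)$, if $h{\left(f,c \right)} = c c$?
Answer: $20909558330$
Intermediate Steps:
$h{\left(f,c \right)} = c^{2}$
$\left(1983776 - 1956121\right) \left(-264014 + h{\left(1998,-1010 \right)}\right) = \left(1983776 - 1956121\right) \left(-264014 + \left(-1010\right)^{2}\right) = 27655 \left(-264014 + 1020100\right) = 27655 \cdot 756086 = 20909558330$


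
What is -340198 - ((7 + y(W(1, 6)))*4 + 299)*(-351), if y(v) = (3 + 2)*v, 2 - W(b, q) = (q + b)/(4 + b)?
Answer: -221209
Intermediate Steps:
W(b, q) = 2 - (b + q)/(4 + b) (W(b, q) = 2 - (q + b)/(4 + b) = 2 - (b + q)/(4 + b))
y(v) = 5*v
-340198 - ((7 + y(W(1, 6)))*4 + 299)*(-351) = -340198 - ((7 + 5*((8 + 1 - 1*6)/(4 + 1)))*4 + 299)*(-351) = -340198 - ((7 + 5*((8 + 1 - 6)/5))*4 + 299)*(-351) = -340198 - ((7 + 5*((⅕)*3))*4 + 299)*(-351) = -340198 - ((7 + 5*(⅗))*4 + 299)*(-351) = -340198 - ((7 + 3)*4 + 299)*(-351) = -340198 - (10*4 + 299)*(-351) = -340198 - (40 + 299)*(-351) = -340198 - 339*(-351) = -340198 - 1*(-118989) = -340198 + 118989 = -221209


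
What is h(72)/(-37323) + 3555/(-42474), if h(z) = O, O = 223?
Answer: -47384989/528419034 ≈ -0.089673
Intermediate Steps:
h(z) = 223
h(72)/(-37323) + 3555/(-42474) = 223/(-37323) + 3555/(-42474) = 223*(-1/37323) + 3555*(-1/42474) = -223/37323 - 1185/14158 = -47384989/528419034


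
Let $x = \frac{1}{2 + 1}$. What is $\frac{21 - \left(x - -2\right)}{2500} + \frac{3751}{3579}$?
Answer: $\frac{2361077}{2236875} \approx 1.0555$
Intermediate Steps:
$x = \frac{1}{3} \approx 0.33333$
$\frac{21 - \left(x - -2\right)}{2500} + \frac{3751}{3579} = \frac{21 - \left(\frac{1}{3} - -2\right)}{2500} + \frac{3751}{3579} = \left(21 - \left(\frac{1}{3} + 2\right)\right) \frac{1}{2500} + 3751 \cdot \frac{1}{3579} = \left(21 - \frac{7}{3}\right) \frac{1}{2500} + \frac{3751}{3579} = \frac{56}{3} \cdot \frac{1}{2500} + \frac{3751}{3579} = \frac{14}{1875} + \frac{3751}{3579} = \frac{2361077}{2236875}$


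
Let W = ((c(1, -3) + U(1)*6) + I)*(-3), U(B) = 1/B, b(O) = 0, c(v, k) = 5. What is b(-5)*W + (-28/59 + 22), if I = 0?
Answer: 1270/59 ≈ 21.525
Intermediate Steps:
W = -33 (W = ((5 + 6/1) + 0)*(-3) = ((5 + 1*6) + 0)*(-3) = ((5 + 6) + 0)*(-3) = (11 + 0)*(-3) = 11*(-3) = -33)
b(-5)*W + (-28/59 + 22) = 0*(-33) + (-28/59 + 22) = 0 + (-28*1/59 + 22) = 0 + (-28/59 + 22) = 0 + 1270/59 = 1270/59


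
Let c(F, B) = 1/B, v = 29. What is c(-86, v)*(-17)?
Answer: -17/29 ≈ -0.58621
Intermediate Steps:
c(-86, v)*(-17) = -17/29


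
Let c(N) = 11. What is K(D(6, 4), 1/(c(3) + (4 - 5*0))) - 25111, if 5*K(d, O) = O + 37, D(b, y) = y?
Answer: -1882769/75 ≈ -25104.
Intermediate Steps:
K(d, O) = 37/5 + O/5 (K(d, O) = (O + 37)/5 = (37 + O)/5 = 37/5 + O/5)
K(D(6, 4), 1/(c(3) + (4 - 5*0))) - 25111 = (37/5 + 1/(5*(11 + (4 - 5*0)))) - 25111 = (37/5 + 1/(5*(11 + (4 + 0)))) - 25111 = (37/5 + 1/(5*(11 + 4))) - 25111 = (37/5 + (⅕)/15) - 25111 = (37/5 + (⅕)*(1/15)) - 25111 = (37/5 + 1/75) - 25111 = 556/75 - 25111 = -1882769/75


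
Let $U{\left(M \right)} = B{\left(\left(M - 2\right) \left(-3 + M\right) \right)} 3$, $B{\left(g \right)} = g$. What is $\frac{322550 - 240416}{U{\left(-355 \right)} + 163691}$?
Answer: $\frac{82134}{547109} \approx 0.15012$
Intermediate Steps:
$U{\left(M \right)} = 3 \left(-3 + M\right) \left(-2 + M\right)$ ($U{\left(M \right)} = \left(M - 2\right) \left(-3 + M\right) 3 = \left(-2 + M\right) \left(-3 + M\right) 3 = \left(-3 + M\right) \left(-2 + M\right) 3 = 3 \left(-3 + M\right) \left(-2 + M\right)$)
$\frac{322550 - 240416}{U{\left(-355 \right)} + 163691} = \frac{322550 - 240416}{\left(18 - -5325 + 3 \left(-355\right)^{2}\right) + 163691} = \frac{82134}{\left(18 + 5325 + 3 \cdot 126025\right) + 163691} = \frac{82134}{\left(18 + 5325 + 378075\right) + 163691} = \frac{82134}{383418 + 163691} = \frac{82134}{547109}$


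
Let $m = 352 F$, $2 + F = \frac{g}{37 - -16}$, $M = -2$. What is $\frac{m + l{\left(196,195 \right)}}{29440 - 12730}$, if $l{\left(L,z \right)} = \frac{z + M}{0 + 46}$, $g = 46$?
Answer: $- \frac{961291}{40738980} \approx -0.023596$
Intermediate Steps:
$F = - \frac{60}{53}$ ($F = -2 + \frac{46}{37 - -16} = -2 + \frac{46}{37 + 16} = -2 + \frac{46}{53} = - \frac{60}{53} \approx -1.1321$)
$l{\left(L,z \right)} = - \frac{1}{23} + \frac{z}{46}$ ($l{\left(L,z \right)} = \frac{z - 2}{0 + 46} = \frac{-2 + z}{46} = \left(-2 + z\right) \frac{1}{46} = - \frac{1}{23} + \frac{z}{46}$)
$m = - \frac{21120}{53}$ ($m = 352 \left(- \frac{60}{53}\right) = - \frac{21120}{53} \approx -398.49$)
$\frac{m + l{\left(196,195 \right)}}{29440 - 12730} = \frac{- \frac{21120}{53} + \left(- \frac{1}{23} + \frac{1}{46} \cdot 195\right)}{29440 - 12730} = \frac{- \frac{21120}{53} + \left(- \frac{1}{23} + \frac{195}{46}\right)}{16710} = \left(- \frac{21120}{53} + \frac{193}{46}\right) \frac{1}{16710} = \left(- \frac{961291}{2438}\right) \frac{1}{16710} = - \frac{961291}{40738980}$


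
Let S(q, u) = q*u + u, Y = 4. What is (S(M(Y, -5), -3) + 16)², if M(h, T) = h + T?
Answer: 256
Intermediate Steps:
M(h, T) = T + h
S(q, u) = u + q*u
(S(M(Y, -5), -3) + 16)² = (-3*(1 + (-5 + 4)) + 16)² = (-3*(1 - 1) + 16)² = (-3*0 + 16)² = (0 + 16)² = 16² = 256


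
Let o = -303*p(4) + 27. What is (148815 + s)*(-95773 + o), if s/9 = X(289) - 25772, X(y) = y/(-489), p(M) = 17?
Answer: 8388406974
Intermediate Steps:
X(y) = -y/489 (X(y) = y*(-1/489) = -y/489)
s = -37808391/163 (s = 9*(-1/489*289 - 25772) = 9*(-289/489 - 25772) = 9*(-12602797/489) = -37808391/163 ≈ -2.3195e+5)
o = -5124 (o = -303*17 + 27 = -5151 + 27 = -5124)
(148815 + s)*(-95773 + o) = (148815 - 37808391/163)*(-95773 - 5124) = -13551546/163*(-100897) = 8388406974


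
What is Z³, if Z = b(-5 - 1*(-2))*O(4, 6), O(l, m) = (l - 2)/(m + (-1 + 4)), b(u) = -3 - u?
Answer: 0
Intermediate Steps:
O(l, m) = (-2 + l)/(3 + m) (O(l, m) = (-2 + l)/(m + 3) = (-2 + l)/(3 + m))
Z = 0 (Z = (-3 - (-5 - 1*(-2)))*((-2 + 4)/(3 + 6)) = (-3 - (-5 + 2))*(2/9) = (-3 - 1*(-3))*((⅑)*2) = (-3 + 3)*(2/9) = 0*(2/9) = 0)
Z³ = 0³ = 0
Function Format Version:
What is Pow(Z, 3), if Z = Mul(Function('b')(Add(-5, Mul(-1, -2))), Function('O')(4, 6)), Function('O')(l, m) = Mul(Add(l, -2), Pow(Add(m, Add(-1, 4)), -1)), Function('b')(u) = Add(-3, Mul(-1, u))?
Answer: 0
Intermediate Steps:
Function('O')(l, m) = Mul(Pow(Add(3, m), -1), Add(-2, l)) (Function('O')(l, m) = Mul(Add(-2, l), Pow(Add(m, 3), -1)) = Mul(Add(-2, l), Pow(Add(3, m), -1)) = Mul(Pow(Add(3, m), -1), Add(-2, l)))
Z = 0 (Z = Mul(Add(-3, Mul(-1, Add(-5, Mul(-1, -2)))), Mul(Pow(Add(3, 6), -1), Add(-2, 4))) = Mul(Add(-3, Mul(-1, Add(-5, 2))), Mul(Pow(9, -1), 2)) = Mul(Add(-3, Mul(-1, -3)), Mul(Rational(1, 9), 2)) = Mul(Add(-3, 3), Rational(2, 9)) = Mul(0, Rational(2, 9)) = 0)
Pow(Z, 3) = Pow(0, 3) = 0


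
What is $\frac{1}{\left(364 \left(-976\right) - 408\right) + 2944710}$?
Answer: $\frac{1}{2589038} \approx 3.8624 \cdot 10^{-7}$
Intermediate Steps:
$\frac{1}{\left(364 \left(-976\right) - 408\right) + 2944710} = \frac{1}{\left(-355264 - 408\right) + 2944710} = \frac{1}{-355672 + 2944710} = \frac{1}{2589038}$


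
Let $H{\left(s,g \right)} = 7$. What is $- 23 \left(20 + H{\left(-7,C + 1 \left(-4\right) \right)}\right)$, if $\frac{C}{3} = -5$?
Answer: $-621$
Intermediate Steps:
$C = -15$ ($C = 3 \left(-5\right) = -15$)
$- 23 \left(20 + H{\left(-7,C + 1 \left(-4\right) \right)}\right) = - 23 \left(20 + 7\right) = \left(-23\right) 27 = -621$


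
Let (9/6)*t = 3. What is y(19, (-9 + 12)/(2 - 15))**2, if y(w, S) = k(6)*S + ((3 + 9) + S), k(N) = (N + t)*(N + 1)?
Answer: 225/169 ≈ 1.3314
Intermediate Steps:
t = 2 (t = (2/3)*3 = 2)
k(N) = (1 + N)*(2 + N) (k(N) = (N + 2)*(N + 1) = (2 + N)*(1 + N) = (1 + N)*(2 + N))
y(w, S) = 12 + 57*S (y(w, S) = (2 + 6**2 + 3*6)*S + ((3 + 9) + S) = (2 + 36 + 18)*S + (12 + S) = 56*S + (12 + S) = 12 + 57*S)
y(19, (-9 + 12)/(2 - 15))**2 = (12 + 57*((-9 + 12)/(2 - 15)))**2 = (12 + 57*(3/(-13)))**2 = (12 + 57*(3*(-1/13)))**2 = (12 + 57*(-3/13))**2 = (12 - 171/13)**2 = (-15/13)**2 = 225/169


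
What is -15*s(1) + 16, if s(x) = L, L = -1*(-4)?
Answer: -44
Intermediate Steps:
L = 4
s(x) = 4
-15*s(1) + 16 = -15*4 + 16 = -60 + 16 = -44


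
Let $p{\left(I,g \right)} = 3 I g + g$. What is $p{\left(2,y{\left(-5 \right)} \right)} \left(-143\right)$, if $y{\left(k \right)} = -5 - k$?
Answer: $0$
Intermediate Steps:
$p{\left(I,g \right)} = g + 3 I g$ ($p{\left(I,g \right)} = 3 I g + g = g + 3 I g$)
$p{\left(2,y{\left(-5 \right)} \right)} \left(-143\right) = \left(-5 - -5\right) \left(1 + 3 \cdot 2\right) \left(-143\right) = \left(-5 + 5\right) \left(1 + 6\right) \left(-143\right) = 0 \cdot 7 \left(-143\right) = 0 \left(-143\right) = 0$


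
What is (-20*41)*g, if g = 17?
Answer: -13940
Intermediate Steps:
(-20*41)*g = -20*41*17 = -820*17 = -13940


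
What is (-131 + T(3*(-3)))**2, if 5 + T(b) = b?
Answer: 21025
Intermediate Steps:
T(b) = -5 + b
(-131 + T(3*(-3)))**2 = (-131 + (-5 + 3*(-3)))**2 = (-131 + (-5 - 9))**2 = (-131 - 14)**2 = (-145)**2 = 21025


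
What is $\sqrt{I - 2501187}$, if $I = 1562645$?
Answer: $i \sqrt{938542} \approx 968.78 i$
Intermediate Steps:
$\sqrt{I - 2501187} = \sqrt{1562645 - 2501187} = \sqrt{-938542} = i \sqrt{938542}$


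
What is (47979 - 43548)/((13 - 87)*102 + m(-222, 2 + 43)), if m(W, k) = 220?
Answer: -4431/7328 ≈ -0.60467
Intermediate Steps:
(47979 - 43548)/((13 - 87)*102 + m(-222, 2 + 43)) = (47979 - 43548)/((13 - 87)*102 + 220) = 4431/(-74*102 + 220) = 4431/(-7548 + 220) = 4431/(-7328) = 4431*(-1/7328) = -4431/7328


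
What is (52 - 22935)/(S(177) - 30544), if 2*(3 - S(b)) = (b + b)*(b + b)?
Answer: 22883/93199 ≈ 0.24553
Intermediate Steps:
S(b) = 3 - 2*b**2 (S(b) = 3 - (b + b)*(b + b)/2 = 3 - 2*b*2*b/2 = 3 - 2*b**2)
(52 - 22935)/(S(177) - 30544) = (52 - 22935)/((3 - 2*177**2) - 30544) = -22883/((3 - 2*31329) - 30544) = -22883/((3 - 62658) - 30544) = -22883/(-62655 - 30544) = -22883/(-93199) = -22883*(-1/93199) = 22883/93199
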